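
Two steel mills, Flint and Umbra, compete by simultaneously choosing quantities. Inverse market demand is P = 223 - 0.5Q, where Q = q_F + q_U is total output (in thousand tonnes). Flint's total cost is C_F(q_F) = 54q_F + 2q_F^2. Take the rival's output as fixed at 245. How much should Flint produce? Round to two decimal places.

With the rival's output fixed at 245, Flint's profit is π_F = (223 - (1/2)·245 - (1/2)q_F)q_F - (54q_F + 2q_F²) = (201/2 - (1/2)q_F)q_F - (54q_F + 2q_F²).
∂π_F/∂q_F = 93/2 - 5q_F = 0, so q_F = 93/10.

9.30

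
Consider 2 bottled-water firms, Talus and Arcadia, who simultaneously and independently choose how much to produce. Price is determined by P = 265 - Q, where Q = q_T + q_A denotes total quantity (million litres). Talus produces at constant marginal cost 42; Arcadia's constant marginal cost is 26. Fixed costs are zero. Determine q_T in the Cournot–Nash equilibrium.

69

Talus's profit: π_T = (265 - Q)q_T - (42q_T). Setting ∂π_T/∂q_T = 0: 223 - 2q_T - (q_A) = 0.
Arcadia's first-order condition: 239 - 2q_A - (q_T) = 0.
So q_T = (223 - q_A)/2 and q_A = (239 - q_T)/2.
Solving the pair: q_T = 69, q_A = 85.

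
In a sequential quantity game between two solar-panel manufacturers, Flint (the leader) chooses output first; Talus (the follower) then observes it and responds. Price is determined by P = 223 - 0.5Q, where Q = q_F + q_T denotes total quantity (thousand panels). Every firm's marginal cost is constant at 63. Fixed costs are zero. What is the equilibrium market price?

103

Solve by backward induction. Given q_F, the follower Talus maximises π_T = (223 - (1/2)q_F - (1/2)q_T)q_T - 63q_T.
∂π_T/∂q_T = 160 - (1/2)q_F - q_T = 0 gives the reaction function q_T = (160 - (1/2)q_F).
Flint substitutes q_T(q_F) into its own profit: π_F = q_F(223 - (1/2)q_F - (160 - (1/2)q_F)/2) - 63q_F = (143 - (1/4)q_F)q_F - 63q_F.
Maximising: ∂π_F/∂q_F = 80 - (1/2)q_F = 0, giving q_F = 160.
Then q_T = (160 - (1/2)·160) = 80.
Total output Q = 240, so price P = 223 - (1/2)·240 = 103.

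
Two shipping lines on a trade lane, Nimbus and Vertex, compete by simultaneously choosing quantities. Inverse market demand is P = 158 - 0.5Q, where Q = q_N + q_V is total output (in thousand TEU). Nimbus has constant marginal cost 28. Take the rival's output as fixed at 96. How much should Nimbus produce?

82

With the rival's output fixed at 96, Nimbus's profit is π_N = (158 - (1/2)·96 - (1/2)q_N)q_N - (28q_N) = (110 - (1/2)q_N)q_N - (28q_N).
∂π_N/∂q_N = 82 - q_N = 0, so q_N = 82.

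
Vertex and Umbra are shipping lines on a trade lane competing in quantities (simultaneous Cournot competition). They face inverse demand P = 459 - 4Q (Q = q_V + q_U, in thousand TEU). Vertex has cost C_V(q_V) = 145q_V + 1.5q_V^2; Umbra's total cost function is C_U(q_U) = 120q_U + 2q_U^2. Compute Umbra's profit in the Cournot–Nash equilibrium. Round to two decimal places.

2726.99

Vertex's profit: π_V = (459 - 4Q)q_V - (145q_V + (3/2)q_V²). Setting ∂π_V/∂q_V = 0: 314 - 11q_V - 4(q_U) = 0.
Umbra's profit: π_U = (459 - 4Q)q_U - (120q_U + 2q_U²). Setting ∂π_U/∂q_U = 0: 339 - 12q_U - 4(q_V) = 0.
Rearranging gives the reaction functions q_V = (314 - 4q_U)/11 and q_U = (339 - 4q_V)/12.
Substituting one into the other gives q_V = 603/29 and q_U = 21.3190.
Price P = 459 - 4·42.1121 = 290.5517.
Umbra's profit: 290.5517·21.3190 - 120·21.3190 - 2·21.3190² = 2726.9897.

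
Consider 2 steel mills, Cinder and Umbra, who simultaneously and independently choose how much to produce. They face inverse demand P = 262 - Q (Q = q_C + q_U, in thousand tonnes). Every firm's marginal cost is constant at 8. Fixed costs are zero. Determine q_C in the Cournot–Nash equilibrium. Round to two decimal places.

Each firm earns π_i = (262 - Q)q_i - 8q_i.
First-order condition (treating rivals' output as given): 254 - 2q_i - q_j = 0.
By symmetry each firm produces the same amount; substituting q_j = q_i yields q_i = 254/3.

84.67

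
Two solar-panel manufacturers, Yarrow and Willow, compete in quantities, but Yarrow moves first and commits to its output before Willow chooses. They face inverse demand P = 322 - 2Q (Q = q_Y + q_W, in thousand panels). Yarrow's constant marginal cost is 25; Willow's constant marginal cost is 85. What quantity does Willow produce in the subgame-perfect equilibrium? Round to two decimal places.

14.63

The follower Willow best-responds to any q_Y: π_W = (322 - 2Q)q_W - 85q_W.
Follower FOC: 237 - 2q_Y - 4q_W = 0, so q_W(q_Y) = (237 - 2q_Y)/4.
The leader anticipates this reaction. Substituting into P = 322 - 2Q gives P = 407/2 - q_Y, so π_Y = (407/2 - q_Y)q_Y - 25q_Y.
Leader FOC: 357/2 - 2q_Y = 0, so q_Y = 357/4.
Then q_W = (237 - 2·(357/4))/4 = 117/8.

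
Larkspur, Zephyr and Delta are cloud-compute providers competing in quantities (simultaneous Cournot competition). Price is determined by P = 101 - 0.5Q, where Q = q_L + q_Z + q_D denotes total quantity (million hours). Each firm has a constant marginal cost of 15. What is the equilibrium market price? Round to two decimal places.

36.50

Each firm earns π_i = (101 - 0.5Q)q_i - 15q_i.
Setting ∂π_i/∂q_i = 0 with rivals' quantities fixed: 86 - q_i - (1/2)·Σ_{j≠i} q_j = 0.
By symmetry each firm produces the same amount; substituting Σ_{j≠i} q_j = 2q_i yields q_i = 86/2 = 43.
Total output Q = 129, so price P = 101 - (1/2)·129 = 73/2.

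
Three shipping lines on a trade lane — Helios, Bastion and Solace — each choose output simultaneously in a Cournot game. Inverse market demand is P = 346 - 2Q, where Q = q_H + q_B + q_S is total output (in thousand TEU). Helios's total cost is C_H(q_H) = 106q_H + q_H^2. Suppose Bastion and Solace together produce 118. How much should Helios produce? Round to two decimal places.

0.67

With rivals' combined output fixed at 118, Helios's profit is π_H = (346 - 2·118 - 2q_H)q_H - (106q_H + q_H²) = (110 - 2q_H)q_H - (106q_H + q_H²).
∂π_H/∂q_H = 4 - 6q_H = 0, so q_H = 2/3.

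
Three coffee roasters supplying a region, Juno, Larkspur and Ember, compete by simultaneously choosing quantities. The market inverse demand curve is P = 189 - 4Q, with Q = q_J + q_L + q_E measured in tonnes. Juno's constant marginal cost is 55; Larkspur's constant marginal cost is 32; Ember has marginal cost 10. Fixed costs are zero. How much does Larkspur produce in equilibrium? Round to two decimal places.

9.88

Juno's profit: π_J = (189 - 4Q)q_J - (55q_J). Setting ∂π_J/∂q_J = 0: 134 - 8q_J - 4(q_L + q_E) = 0.
Larkspur's profit: π_L = (189 - 4Q)q_L - (32q_L). Setting ∂π_L/∂q_L = 0: 157 - 8q_L - 4(q_J + q_E) = 0.
Ember's first-order condition: 179 - 8q_E - 4(q_J + q_L) = 0.
Adding the 3 conditions: 470 − 8Q − 8Q = 0, i.e. Q = 235/8.
Back-substituting: q_J = (134 − 235/2)/4 = 33/8, q_L = (157 − 235/2)/4 = 79/8, q_E = (179 − 235/2)/4 = 123/8.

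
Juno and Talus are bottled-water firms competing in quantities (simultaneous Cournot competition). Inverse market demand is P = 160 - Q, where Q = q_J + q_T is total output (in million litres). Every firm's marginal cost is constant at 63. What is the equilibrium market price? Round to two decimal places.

95.33

A representative firm's profit is π_i = q_i(160 - Q) - 63q_i.
Setting ∂π_i/∂q_i = 0 with rivals' quantities fixed: 97 - 2q_i - q_j = 0.
By symmetry each firm produces the same amount; substituting q_j = q_i yields q_i = 97/3.
Total output Q = 194/3, so price P = 160 - 194/3 = 286/3.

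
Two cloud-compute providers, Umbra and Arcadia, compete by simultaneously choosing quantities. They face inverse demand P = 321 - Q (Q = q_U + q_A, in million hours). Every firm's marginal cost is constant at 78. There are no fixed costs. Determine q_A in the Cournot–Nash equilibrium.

81

A representative firm's profit is π_i = q_i(321 - Q) - 78q_i.
Setting ∂π_i/∂q_i = 0 with rivals' quantities fixed: 243 - 2q_i - q_j = 0.
By symmetry each firm produces the same amount; substituting q_j = q_i yields q_i = 243/3 = 81.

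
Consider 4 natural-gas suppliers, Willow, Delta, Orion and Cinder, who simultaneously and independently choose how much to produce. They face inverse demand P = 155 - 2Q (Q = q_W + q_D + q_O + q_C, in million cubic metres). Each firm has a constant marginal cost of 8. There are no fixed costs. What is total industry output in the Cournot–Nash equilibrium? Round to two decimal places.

58.80

A representative firm's profit is π_i = q_i(155 - 2Q) - 8q_i.
First-order condition (treating rivals' output as given): 147 - 4q_i - 2·Σ_{j≠i} q_j = 0.
With identical firms every q_j equals q_i, so Σ_{j≠i} q_j = 3q_i and 147 = 10q_i, giving q_i = 147/10.
Total output Q = 147/10 + 147/10 + 147/10 + 147/10 = 294/5.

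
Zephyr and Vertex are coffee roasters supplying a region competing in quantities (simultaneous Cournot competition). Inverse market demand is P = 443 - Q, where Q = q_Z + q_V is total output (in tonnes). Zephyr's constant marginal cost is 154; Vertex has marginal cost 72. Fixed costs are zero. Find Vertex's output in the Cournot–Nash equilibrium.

151

Zephyr's profit: π_Z = (443 - Q)q_Z - (154q_Z). Setting ∂π_Z/∂q_Z = 0: 289 - 2q_Z - (q_V) = 0.
Vertex's first-order condition: 371 - 2q_V - (q_Z) = 0.
Best responses: q_Z = (289 - q_V)/2, q_V = (371 - q_Z)/2.
Substituting one into the other gives q_Z = 69 and q_V = 151.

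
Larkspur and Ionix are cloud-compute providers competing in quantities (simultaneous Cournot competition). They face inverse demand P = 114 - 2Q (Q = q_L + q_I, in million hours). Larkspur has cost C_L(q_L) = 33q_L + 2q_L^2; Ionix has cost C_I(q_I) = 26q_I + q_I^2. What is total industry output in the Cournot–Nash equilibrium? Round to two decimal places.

19.36

Larkspur's profit: π_L = (114 - 2Q)q_L - (33q_L + 2q_L²). Setting ∂π_L/∂q_L = 0: 81 - 8q_L - 2(q_I) = 0.
Ionix's first-order condition: 88 - 6q_I - 2(q_L) = 0.
Best responses: q_L = (81 - 2q_I)/8, q_I = (88 - 2q_L)/6.
Substituting one into the other gives q_L = 155/22 and q_I = 271/22.
Total output Q = 155/22 + 271/22 = 213/11.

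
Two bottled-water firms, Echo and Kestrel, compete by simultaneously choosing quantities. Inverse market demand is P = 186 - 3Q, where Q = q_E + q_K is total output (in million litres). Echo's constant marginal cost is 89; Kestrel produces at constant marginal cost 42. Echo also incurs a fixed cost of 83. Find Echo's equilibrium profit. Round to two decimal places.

Echo's profit: π_E = (186 - 3Q)q_E - (89q_E). Setting ∂π_E/∂q_E = 0: 97 - 6q_E - 3(q_K) = 0.
Kestrel's profit: π_K = (186 - 3Q)q_K - (42q_K). Setting ∂π_K/∂q_K = 0: 144 - 6q_K - 3(q_E) = 0.
So q_E = (97 - 3q_K)/6 and q_K = (144 - 3q_E)/6.
Substituting one into the other gives q_E = 50/9 and q_K = 191/9.
Price P = 186 - 3·(241/9) = 317/3.
Echo's profit: (317/3 - 89)·(50/9) - 83 = 259/27.

9.59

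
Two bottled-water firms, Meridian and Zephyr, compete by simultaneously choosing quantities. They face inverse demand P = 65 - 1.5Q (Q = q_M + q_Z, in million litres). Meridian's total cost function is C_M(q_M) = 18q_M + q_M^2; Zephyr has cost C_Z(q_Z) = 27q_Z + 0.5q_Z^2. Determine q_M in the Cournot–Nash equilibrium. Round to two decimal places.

Meridian's profit: π_M = (65 - 1.5Q)q_M - (18q_M + q_M²). Setting ∂π_M/∂q_M = 0: 47 - 5q_M - (3/2)(q_Z) = 0.
Zephyr's first-order condition: 38 - 4q_Z - (3/2)(q_M) = 0.
Best responses: q_M = (47 - (3/2)q_Z)/5, q_Z = (38 - (3/2)q_M)/4.
Solving the pair: q_M = 524/71, q_Z = 478/71.

7.38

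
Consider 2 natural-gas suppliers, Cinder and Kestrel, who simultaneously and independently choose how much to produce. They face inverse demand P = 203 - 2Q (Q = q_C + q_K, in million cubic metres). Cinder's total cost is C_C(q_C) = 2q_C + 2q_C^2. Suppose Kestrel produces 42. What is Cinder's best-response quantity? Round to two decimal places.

With the rival's output fixed at 42, Cinder's profit is π_C = (203 - 2·42 - 2q_C)q_C - (2q_C + 2q_C²) = (119 - 2q_C)q_C - (2q_C + 2q_C²).
∂π_C/∂q_C = 117 - 8q_C = 0, so q_C = 117/8.

14.63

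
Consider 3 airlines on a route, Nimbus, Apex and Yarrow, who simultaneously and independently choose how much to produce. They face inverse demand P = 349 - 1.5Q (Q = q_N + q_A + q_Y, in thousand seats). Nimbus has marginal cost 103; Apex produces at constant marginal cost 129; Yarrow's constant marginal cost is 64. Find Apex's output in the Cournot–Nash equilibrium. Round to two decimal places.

21.50

Nimbus's profit: π_N = (349 - 1.5Q)q_N - (103q_N). Setting ∂π_N/∂q_N = 0: 246 - 3q_N - (3/2)(q_A + q_Y) = 0.
Apex's first-order condition: 220 - 3q_A - (3/2)(q_N + q_Y) = 0.
Yarrow's first-order condition: 285 - 3q_Y - (3/2)(q_N + q_A) = 0.
Summing all 3 equations gives 751 − 6Q = 0, hence Q = 751/6.
Back-substituting: q_N = (246 − 751/4)/(3/2) = 233/6, q_A = (220 − 751/4)/(3/2) = 43/2, q_Y = (285 − 751/4)/(3/2) = 389/6.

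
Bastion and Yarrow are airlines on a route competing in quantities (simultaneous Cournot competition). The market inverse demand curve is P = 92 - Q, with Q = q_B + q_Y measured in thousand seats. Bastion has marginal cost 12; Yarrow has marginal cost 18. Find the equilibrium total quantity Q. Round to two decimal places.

51.33

Bastion's profit: π_B = (92 - Q)q_B - (12q_B). Setting ∂π_B/∂q_B = 0: 80 - 2q_B - (q_Y) = 0.
Yarrow's first-order condition: 74 - 2q_Y - (q_B) = 0.
Best responses: q_B = (80 - q_Y)/2, q_Y = (74 - q_B)/2.
Solving the pair: q_B = 86/3, q_Y = 68/3.
Total output Q = 86/3 + 68/3 = 154/3.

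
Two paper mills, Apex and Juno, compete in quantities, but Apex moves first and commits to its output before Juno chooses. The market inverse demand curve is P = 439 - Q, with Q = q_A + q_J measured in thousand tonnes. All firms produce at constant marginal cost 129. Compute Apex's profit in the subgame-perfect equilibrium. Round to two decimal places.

Solve by backward induction. Given q_A, the follower Juno maximises π_J = (439 - q_A - q_J)q_J - 129q_J.
Setting the follower's marginal profit to zero, 310 - q_A - 2q_J = 0, i.e. q_J = (310 - q_A)/2.
Apex substitutes q_J(q_A) into its own profit: π_A = q_A(439 - q_A - (310 - q_A)/2) - 129q_A = (284 - (1/2)q_A)q_A - 129q_A.
The leader's first-order condition 155 - q_A = 0 yields q_A = 155.
Then q_J = (310 - 155)/2 = 155/2.
Price P = 439 - 465/2 = 413/2.
Apex's profit: (413/2 - 129)·155 = 12012.5000.

12012.50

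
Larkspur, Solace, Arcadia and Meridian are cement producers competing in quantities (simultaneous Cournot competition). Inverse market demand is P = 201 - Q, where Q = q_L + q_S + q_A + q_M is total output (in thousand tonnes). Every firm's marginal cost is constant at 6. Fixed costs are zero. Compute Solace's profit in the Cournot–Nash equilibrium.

1521

A representative firm's profit is π_i = q_i(201 - Q) - 6q_i.
First-order condition (treating rivals' output as given): 195 - 2q_i - Σ_{j≠i} q_j = 0.
With identical firms every q_j equals q_i, so Σ_{j≠i} q_j = 3q_i and 195 = 5q_i, giving q_i = 39.
Price P = 201 - 156 = 45.
Solace's profit: (45 - 6)·39 = 1521.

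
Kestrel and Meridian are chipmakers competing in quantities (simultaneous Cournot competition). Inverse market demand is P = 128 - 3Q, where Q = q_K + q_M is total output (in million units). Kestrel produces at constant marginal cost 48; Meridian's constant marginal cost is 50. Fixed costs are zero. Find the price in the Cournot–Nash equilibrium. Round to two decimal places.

75.33

Kestrel's profit: π_K = (128 - 3Q)q_K - (48q_K). Setting ∂π_K/∂q_K = 0: 80 - 6q_K - 3(q_M) = 0.
Meridian's profit: π_M = (128 - 3Q)q_M - (50q_M). Setting ∂π_M/∂q_M = 0: 78 - 6q_M - 3(q_K) = 0.
Rearranging gives the reaction functions q_K = (80 - 3q_M)/6 and q_M = (78 - 3q_K)/6.
Substituting one into the other gives q_K = 82/9 and q_M = 76/9.
Total output Q = 158/9, so price P = 128 - 3·(158/9) = 226/3.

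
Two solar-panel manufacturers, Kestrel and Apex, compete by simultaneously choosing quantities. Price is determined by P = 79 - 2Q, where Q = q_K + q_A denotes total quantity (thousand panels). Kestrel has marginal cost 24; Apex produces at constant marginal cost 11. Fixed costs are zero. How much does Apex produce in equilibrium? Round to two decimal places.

13.50

Kestrel's profit: π_K = (79 - 2Q)q_K - (24q_K). Setting ∂π_K/∂q_K = 0: 55 - 4q_K - 2(q_A) = 0.
Apex's profit: π_A = (79 - 2Q)q_A - (11q_A). Setting ∂π_A/∂q_A = 0: 68 - 4q_A - 2(q_K) = 0.
So q_K = (55 - 2q_A)/4 and q_A = (68 - 2q_K)/4.
Substituting one into the other gives q_K = 7 and q_A = 27/2.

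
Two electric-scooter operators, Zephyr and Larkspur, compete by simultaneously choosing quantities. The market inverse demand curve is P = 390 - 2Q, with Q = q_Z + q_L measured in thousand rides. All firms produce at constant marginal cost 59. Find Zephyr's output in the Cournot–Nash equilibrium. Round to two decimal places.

A representative firm's profit is π_i = q_i(390 - 2Q) - 59q_i.
First-order condition (treating rivals' output as given): 331 - 4q_i - 2q_j = 0.
By symmetry each firm produces the same amount; substituting q_j = q_i yields q_i = 331/6.

55.17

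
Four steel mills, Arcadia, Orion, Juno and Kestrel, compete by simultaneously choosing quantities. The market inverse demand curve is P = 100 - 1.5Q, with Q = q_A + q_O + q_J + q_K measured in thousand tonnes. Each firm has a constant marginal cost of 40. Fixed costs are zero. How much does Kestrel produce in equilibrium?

8

Each firm earns π_i = (100 - 1.5Q)q_i - 40q_i.
Setting ∂π_i/∂q_i = 0 with rivals' quantities fixed: 60 - 3q_i - (3/2)·Σ_{j≠i} q_j = 0.
By symmetry each firm produces the same amount; substituting Σ_{j≠i} q_j = 3q_i yields q_i = 60/(15/2) = 8.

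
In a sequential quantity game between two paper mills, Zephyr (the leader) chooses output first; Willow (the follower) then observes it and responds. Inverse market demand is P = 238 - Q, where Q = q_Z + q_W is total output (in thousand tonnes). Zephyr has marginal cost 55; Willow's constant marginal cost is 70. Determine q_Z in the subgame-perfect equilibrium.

Solve by backward induction. Given q_Z, the follower Willow maximises π_W = (238 - q_Z - q_W)q_W - 70q_W.
Setting the follower's marginal profit to zero, 168 - q_Z - 2q_W = 0, i.e. q_W = (168 - q_Z)/2.
The leader anticipates this reaction. Substituting into P = 238 - Q gives P = 154 - (1/2)q_Z, so π_Z = (154 - (1/2)q_Z)q_Z - 55q_Z.
Maximising: ∂π_Z/∂q_Z = 99 - q_Z = 0, giving q_Z = 99.
Then q_W = (168 - 99)/2 = 69/2.

99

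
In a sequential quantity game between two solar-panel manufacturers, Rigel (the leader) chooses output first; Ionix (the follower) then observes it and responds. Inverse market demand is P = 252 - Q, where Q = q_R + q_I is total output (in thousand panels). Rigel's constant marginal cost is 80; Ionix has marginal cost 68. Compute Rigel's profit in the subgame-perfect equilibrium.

3200

Solve by backward induction. Given q_R, the follower Ionix maximises π_I = (252 - q_R - q_I)q_I - 68q_I.
Follower FOC: 184 - q_R - 2q_I = 0, so q_I(q_R) = (184 - q_R)/2.
The leader anticipates this reaction. Substituting into P = 252 - Q gives P = 160 - (1/2)q_R, so π_R = (160 - (1/2)q_R)q_R - 80q_R.
Leader FOC: 80 - q_R = 0, so q_R = 80.
Then q_I = (184 - 80)/2 = 52.
Price P = 252 - 132 = 120.
Rigel's profit: (120 - 80)·80 = 3200.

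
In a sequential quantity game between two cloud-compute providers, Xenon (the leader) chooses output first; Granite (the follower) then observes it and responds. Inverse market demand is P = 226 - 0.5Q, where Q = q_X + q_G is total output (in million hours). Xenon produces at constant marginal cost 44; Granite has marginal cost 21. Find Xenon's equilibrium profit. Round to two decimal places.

The follower Granite best-responds to any q_X: π_G = (226 - 0.5Q)q_G - 21q_G.
Setting the follower's marginal profit to zero, 205 - (1/2)q_X - q_G = 0, i.e. q_G = (205 - (1/2)q_X).
The leader anticipates this reaction. Substituting into P = 226 - 0.5Q gives P = 247/2 - (1/4)q_X, so π_X = (247/2 - (1/4)q_X)q_X - 44q_X.
Leader FOC: 159/2 - (1/2)q_X = 0, so q_X = 159.
Then q_G = (205 - (1/2)·159) = 251/2.
Price P = 226 - (1/2)·(569/2) = 335/4.
Xenon's profit: (335/4 - 44)·159 = 6320.2500.

6320.25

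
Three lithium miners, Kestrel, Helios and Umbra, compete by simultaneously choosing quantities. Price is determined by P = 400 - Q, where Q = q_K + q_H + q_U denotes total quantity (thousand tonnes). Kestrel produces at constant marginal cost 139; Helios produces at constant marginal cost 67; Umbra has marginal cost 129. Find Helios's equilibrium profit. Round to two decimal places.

Kestrel's profit: π_K = (400 - Q)q_K - (139q_K). Setting ∂π_K/∂q_K = 0: 261 - 2q_K - (q_H + q_U) = 0.
Helios's first-order condition: 333 - 2q_H - (q_K + q_U) = 0.
Umbra's profit: π_U = (400 - Q)q_U - (129q_U). Setting ∂π_U/∂q_U = 0: 271 - 2q_U - (q_K + q_H) = 0.
Adding the 3 first-order conditions: 865 − 4Q = 0, so Q = 865/4.
Back-substituting: q_K = (261 − 865/4) = 179/4, q_H = (333 − 865/4) = 467/4, q_U = (271 − 865/4) = 219/4.
Price P = 400 - 865/4 = 735/4.
Helios's profit: (735/4 - 67)·(467/4) = 13630.5625.

13630.56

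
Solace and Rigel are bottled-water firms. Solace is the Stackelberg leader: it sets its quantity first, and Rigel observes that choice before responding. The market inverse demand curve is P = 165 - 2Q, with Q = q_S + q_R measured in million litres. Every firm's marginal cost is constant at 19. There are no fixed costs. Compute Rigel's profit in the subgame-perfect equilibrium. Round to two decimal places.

The follower Rigel best-responds to any q_S: π_R = (165 - 2Q)q_R - 19q_R.
Follower FOC: 146 - 2q_S - 4q_R = 0, so q_R(q_S) = (146 - 2q_S)/4.
Solace substitutes q_R(q_S) into its own profit: π_S = q_S(165 - 2q_S - (146 - 2q_S)/2) - 19q_S = (92 - q_S)q_S - 19q_S.
The leader's first-order condition 73 - 2q_S = 0 yields q_S = 73/2.
Then q_R = (146 - 2·(73/2))/4 = 73/4.
Price P = 165 - 2·(219/4) = 111/2.
Rigel's profit: (111/2 - 19)·(73/4) = 666.1250.

666.13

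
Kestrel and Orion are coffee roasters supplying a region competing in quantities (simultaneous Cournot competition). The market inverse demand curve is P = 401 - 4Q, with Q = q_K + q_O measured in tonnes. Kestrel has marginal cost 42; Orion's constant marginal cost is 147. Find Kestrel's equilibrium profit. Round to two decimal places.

Kestrel's profit: π_K = (401 - 4Q)q_K - (42q_K). Setting ∂π_K/∂q_K = 0: 359 - 8q_K - 4(q_O) = 0.
Orion's first-order condition: 254 - 8q_O - 4(q_K) = 0.
Rearranging gives the reaction functions q_K = (359 - 4q_O)/8 and q_O = (254 - 4q_K)/8.
Substituting one into the other gives q_K = 116/3 and q_O = 149/12.
Price P = 401 - 4·(613/12) = 590/3.
Kestrel's profit: (590/3 - 42)·(116/3) = 5980.4444.

5980.44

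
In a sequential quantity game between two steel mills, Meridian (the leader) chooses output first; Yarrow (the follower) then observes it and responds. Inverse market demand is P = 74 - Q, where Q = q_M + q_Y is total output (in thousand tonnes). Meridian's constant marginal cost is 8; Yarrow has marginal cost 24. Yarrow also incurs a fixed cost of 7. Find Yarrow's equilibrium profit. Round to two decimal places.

Solve by backward induction. Given q_M, the follower Yarrow maximises π_Y = (74 - q_M - q_Y)q_Y - 24q_Y.
Follower FOC: 50 - q_M - 2q_Y = 0, so q_Y(q_M) = (50 - q_M)/2.
Meridian substitutes q_Y(q_M) into its own profit: π_M = q_M(74 - q_M - (50 - q_M)/2) - 8q_M = (49 - (1/2)q_M)q_M - 8q_M.
Maximising: ∂π_M/∂q_M = 41 - q_M = 0, giving q_M = 41.
Then q_Y = (50 - 41)/2 = 9/2.
Price P = 74 - 91/2 = 57/2.
Yarrow's profit: (57/2 - 24)·(9/2) - 7 = 53/4.

13.25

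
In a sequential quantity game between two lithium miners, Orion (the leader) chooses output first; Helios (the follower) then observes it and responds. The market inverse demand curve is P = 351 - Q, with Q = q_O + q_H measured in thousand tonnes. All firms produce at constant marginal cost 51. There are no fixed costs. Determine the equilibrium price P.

Solve by backward induction. Given q_O, the follower Helios maximises π_H = (351 - q_O - q_H)q_H - 51q_H.
Follower FOC: 300 - q_O - 2q_H = 0, so q_H(q_O) = (300 - q_O)/2.
The leader anticipates this reaction. Substituting into P = 351 - Q gives P = 201 - (1/2)q_O, so π_O = (201 - (1/2)q_O)q_O - 51q_O.
Maximising: ∂π_O/∂q_O = 150 - q_O = 0, giving q_O = 150.
Then q_H = (300 - 150)/2 = 75.
Total output Q = 225, so price P = 351 - 225 = 126.

126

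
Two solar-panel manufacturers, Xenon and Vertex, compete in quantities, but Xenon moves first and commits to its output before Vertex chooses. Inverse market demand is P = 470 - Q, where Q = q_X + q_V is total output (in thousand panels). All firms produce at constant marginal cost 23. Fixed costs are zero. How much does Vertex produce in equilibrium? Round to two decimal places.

Solve by backward induction. Given q_X, the follower Vertex maximises π_V = (470 - q_X - q_V)q_V - 23q_V.
Setting the follower's marginal profit to zero, 447 - q_X - 2q_V = 0, i.e. q_V = (447 - q_X)/2.
The leader anticipates this reaction. Substituting into P = 470 - Q gives P = 493/2 - (1/2)q_X, so π_X = (493/2 - (1/2)q_X)q_X - 23q_X.
Maximising: ∂π_X/∂q_X = 447/2 - q_X = 0, giving q_X = 447/2.
Then q_V = (447 - 447/2)/2 = 447/4.

111.75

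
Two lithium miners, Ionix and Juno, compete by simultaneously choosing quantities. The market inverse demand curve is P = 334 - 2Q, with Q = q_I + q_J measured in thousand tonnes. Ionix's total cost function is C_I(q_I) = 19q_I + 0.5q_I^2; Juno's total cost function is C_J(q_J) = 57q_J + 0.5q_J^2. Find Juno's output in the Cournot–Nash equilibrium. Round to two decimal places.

35.95

Ionix's profit: π_I = (334 - 2Q)q_I - (19q_I + (1/2)q_I²). Setting ∂π_I/∂q_I = 0: 315 - 5q_I - 2(q_J) = 0.
Juno's first-order condition: 277 - 5q_J - 2(q_I) = 0.
So q_I = (315 - 2q_J)/5 and q_J = (277 - 2q_I)/5.
Substituting one into the other gives q_I = 1021/21 and q_J = 755/21.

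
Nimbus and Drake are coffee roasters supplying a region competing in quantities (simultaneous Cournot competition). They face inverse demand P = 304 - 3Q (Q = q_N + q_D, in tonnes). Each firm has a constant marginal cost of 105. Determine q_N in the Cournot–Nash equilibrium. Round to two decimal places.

22.11

Each firm earns π_i = (304 - 3Q)q_i - 105q_i.
First-order condition (treating rivals' output as given): 199 - 6q_i - 3q_j = 0.
With identical firms every q_j equals q_i, so q_j = q_i and 199 = 9q_i, giving q_i = 199/9.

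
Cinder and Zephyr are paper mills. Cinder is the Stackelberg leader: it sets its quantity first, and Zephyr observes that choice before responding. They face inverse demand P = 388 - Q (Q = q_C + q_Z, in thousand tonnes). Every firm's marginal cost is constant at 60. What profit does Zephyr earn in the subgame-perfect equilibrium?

The follower Zephyr best-responds to any q_C: π_Z = (388 - Q)q_Z - 60q_Z.
Follower FOC: 328 - q_C - 2q_Z = 0, so q_Z(q_C) = (328 - q_C)/2.
Cinder substitutes q_Z(q_C) into its own profit: π_C = q_C(388 - q_C - (328 - q_C)/2) - 60q_C = (224 - (1/2)q_C)q_C - 60q_C.
Leader FOC: 164 - q_C = 0, so q_C = 164.
Then q_Z = (328 - 164)/2 = 82.
Price P = 388 - 246 = 142.
Zephyr's profit: (142 - 60)·82 = 6724.

6724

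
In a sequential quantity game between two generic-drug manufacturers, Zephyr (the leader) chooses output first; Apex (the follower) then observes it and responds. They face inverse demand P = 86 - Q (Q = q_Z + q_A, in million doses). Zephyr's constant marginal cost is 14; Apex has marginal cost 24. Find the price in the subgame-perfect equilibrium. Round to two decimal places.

34.50

Solve by backward induction. Given q_Z, the follower Apex maximises π_A = (86 - q_Z - q_A)q_A - 24q_A.
Follower FOC: 62 - q_Z - 2q_A = 0, so q_A(q_Z) = (62 - q_Z)/2.
The leader anticipates this reaction. Substituting into P = 86 - Q gives P = 55 - (1/2)q_Z, so π_Z = (55 - (1/2)q_Z)q_Z - 14q_Z.
Leader FOC: 41 - q_Z = 0, so q_Z = 41.
Then q_A = (62 - 41)/2 = 21/2.
Total output Q = 103/2, so price P = 86 - 103/2 = 69/2.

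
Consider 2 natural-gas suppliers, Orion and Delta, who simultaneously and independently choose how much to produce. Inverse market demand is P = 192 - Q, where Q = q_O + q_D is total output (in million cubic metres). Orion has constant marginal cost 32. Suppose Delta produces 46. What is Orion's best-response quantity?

With the rival's output fixed at 46, Orion's profit is π_O = (192 - 46 - q_O)q_O - (32q_O) = (146 - q_O)q_O - (32q_O).
∂π_O/∂q_O = 114 - 2q_O = 0, so q_O = 57.

57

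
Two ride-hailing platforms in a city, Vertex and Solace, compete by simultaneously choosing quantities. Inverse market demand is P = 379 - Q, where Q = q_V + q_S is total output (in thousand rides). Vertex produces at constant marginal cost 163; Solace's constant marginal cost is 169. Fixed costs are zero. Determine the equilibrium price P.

Vertex's profit: π_V = (379 - Q)q_V - (163q_V). Setting ∂π_V/∂q_V = 0: 216 - 2q_V - (q_S) = 0.
Solace's profit: π_S = (379 - Q)q_S - (169q_S). Setting ∂π_S/∂q_S = 0: 210 - 2q_S - (q_V) = 0.
Best responses: q_V = (216 - q_S)/2, q_S = (210 - q_V)/2.
Substituting one into the other gives q_V = 74 and q_S = 68.
Total output Q = 142, so price P = 379 - 142 = 237.

237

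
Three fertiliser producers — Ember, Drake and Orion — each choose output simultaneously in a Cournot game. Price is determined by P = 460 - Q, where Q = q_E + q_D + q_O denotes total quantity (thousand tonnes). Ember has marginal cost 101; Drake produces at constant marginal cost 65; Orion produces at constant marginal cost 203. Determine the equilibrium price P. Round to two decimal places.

Ember's profit: π_E = (460 - Q)q_E - (101q_E). Setting ∂π_E/∂q_E = 0: 359 - 2q_E - (q_D + q_O) = 0.
Drake's first-order condition: 395 - 2q_D - (q_E + q_O) = 0.
Orion's profit: π_O = (460 - Q)q_O - (203q_O). Setting ∂π_O/∂q_O = 0: 257 - 2q_O - (q_E + q_D) = 0.
Adding the 3 first-order conditions: 1011 − 4Q = 0, so Q = 1011/4.
Back-substituting: q_E = (359 − 1011/4) = 425/4, q_D = (395 − 1011/4) = 569/4, q_O = (257 − 1011/4) = 17/4.
Total output Q = 1011/4, so price P = 460 - 1011/4 = 829/4.

207.25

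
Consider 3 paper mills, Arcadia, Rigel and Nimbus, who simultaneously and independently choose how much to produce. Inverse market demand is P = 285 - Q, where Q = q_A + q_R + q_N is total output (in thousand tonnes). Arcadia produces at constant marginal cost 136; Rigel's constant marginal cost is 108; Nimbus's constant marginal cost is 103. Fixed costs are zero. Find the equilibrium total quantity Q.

127

Arcadia's profit: π_A = (285 - Q)q_A - (136q_A). Setting ∂π_A/∂q_A = 0: 149 - 2q_A - (q_R + q_N) = 0.
Rigel's profit: π_R = (285 - Q)q_R - (108q_R). Setting ∂π_R/∂q_R = 0: 177 - 2q_R - (q_A + q_N) = 0.
Nimbus's first-order condition: 182 - 2q_N - (q_A + q_R) = 0.
Summing all 3 equations gives 508 − 4Q = 0, hence Q = 127.
Back-substituting: q_A = (149 − 127) = 22, q_R = (177 − 127) = 50, q_N = (182 − 127) = 55.
Total output Q = 22 + 50 + 55 = 127.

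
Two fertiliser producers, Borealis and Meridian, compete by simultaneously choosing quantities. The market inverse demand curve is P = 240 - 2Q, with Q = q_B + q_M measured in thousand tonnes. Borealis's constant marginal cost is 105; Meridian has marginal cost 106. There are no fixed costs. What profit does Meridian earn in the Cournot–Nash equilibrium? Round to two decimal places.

982.72

Borealis's profit: π_B = (240 - 2Q)q_B - (105q_B). Setting ∂π_B/∂q_B = 0: 135 - 4q_B - 2(q_M) = 0.
Meridian's first-order condition: 134 - 4q_M - 2(q_B) = 0.
Rearranging gives the reaction functions q_B = (135 - 2q_M)/4 and q_M = (134 - 2q_B)/4.
Solving the pair: q_B = 68/3, q_M = 133/6.
Price P = 240 - 2·(269/6) = 451/3.
Meridian's profit: (451/3 - 106)·(133/6) = 982.7222.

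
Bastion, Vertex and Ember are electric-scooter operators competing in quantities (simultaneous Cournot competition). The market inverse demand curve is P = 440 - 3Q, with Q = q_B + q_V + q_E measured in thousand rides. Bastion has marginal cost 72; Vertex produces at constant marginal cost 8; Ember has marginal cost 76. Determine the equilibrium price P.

Bastion's profit: π_B = (440 - 3Q)q_B - (72q_B). Setting ∂π_B/∂q_B = 0: 368 - 6q_B - 3(q_V + q_E) = 0.
Vertex's profit: π_V = (440 - 3Q)q_V - (8q_V). Setting ∂π_V/∂q_V = 0: 432 - 6q_V - 3(q_B + q_E) = 0.
Ember's first-order condition: 364 - 6q_E - 3(q_B + q_V) = 0.
Adding the 3 conditions: 1164 − 6Q − 6Q = 0, i.e. Q = 97.
Back-substituting: q_B = (368 − 291)/3 = 77/3, q_V = (432 − 291)/3 = 47, q_E = (364 − 291)/3 = 73/3.
Total output Q = 97, so price P = 440 - 3·97 = 149.

149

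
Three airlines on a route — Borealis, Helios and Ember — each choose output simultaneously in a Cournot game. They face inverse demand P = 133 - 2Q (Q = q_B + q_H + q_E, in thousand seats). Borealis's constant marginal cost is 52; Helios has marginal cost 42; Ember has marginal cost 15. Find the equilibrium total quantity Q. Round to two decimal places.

36.25

Borealis's profit: π_B = (133 - 2Q)q_B - (52q_B). Setting ∂π_B/∂q_B = 0: 81 - 4q_B - 2(q_H + q_E) = 0.
Helios's profit: π_H = (133 - 2Q)q_H - (42q_H). Setting ∂π_H/∂q_H = 0: 91 - 4q_H - 2(q_B + q_E) = 0.
Ember's profit: π_E = (133 - 2Q)q_E - (15q_E). Setting ∂π_E/∂q_E = 0: 118 - 4q_E - 2(q_B + q_H) = 0.
Summing all 3 equations gives 290 − 8Q = 0, hence Q = 145/4.
Back-substituting: q_B = (81 − 145/2)/2 = 17/4, q_H = (91 − 145/2)/2 = 37/4, q_E = (118 − 145/2)/2 = 91/4.
Total output Q = 17/4 + 37/4 + 91/4 = 145/4.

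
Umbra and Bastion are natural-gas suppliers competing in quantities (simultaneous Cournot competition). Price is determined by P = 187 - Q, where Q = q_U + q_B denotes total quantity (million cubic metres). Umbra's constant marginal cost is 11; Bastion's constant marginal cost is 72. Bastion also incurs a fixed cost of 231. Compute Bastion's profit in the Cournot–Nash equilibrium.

93

Umbra's profit: π_U = (187 - Q)q_U - (11q_U). Setting ∂π_U/∂q_U = 0: 176 - 2q_U - (q_B) = 0.
Bastion's profit: π_B = (187 - Q)q_B - (72q_B). Setting ∂π_B/∂q_B = 0: 115 - 2q_B - (q_U) = 0.
Best responses: q_U = (176 - q_B)/2, q_B = (115 - q_U)/2.
Solving the pair: q_U = 79, q_B = 18.
Price P = 187 - 97 = 90.
Bastion's profit: (90 - 72)·18 - 231 = 93.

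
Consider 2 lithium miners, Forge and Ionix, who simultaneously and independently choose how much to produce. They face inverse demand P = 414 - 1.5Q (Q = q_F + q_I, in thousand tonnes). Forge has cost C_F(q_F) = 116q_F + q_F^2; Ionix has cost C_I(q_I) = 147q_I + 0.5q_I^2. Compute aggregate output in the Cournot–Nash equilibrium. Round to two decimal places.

94.62

Forge's profit: π_F = (414 - 1.5Q)q_F - (116q_F + q_F²). Setting ∂π_F/∂q_F = 0: 298 - 5q_F - (3/2)(q_I) = 0.
Ionix's first-order condition: 267 - 4q_I - (3/2)(q_F) = 0.
Rearranging gives the reaction functions q_F = (298 - (3/2)q_I)/5 and q_I = (267 - (3/2)q_F)/4.
Substituting one into the other gives q_F = 44.5915 and q_I = 50.0282.
Total output Q = 44.5915 + 50.0282 = 94.6197.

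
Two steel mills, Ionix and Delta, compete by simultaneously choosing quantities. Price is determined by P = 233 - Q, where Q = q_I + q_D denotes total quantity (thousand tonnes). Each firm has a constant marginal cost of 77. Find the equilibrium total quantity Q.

Each firm earns π_i = (233 - Q)q_i - 77q_i.
First-order condition (treating rivals' output as given): 156 - 2q_i - q_j = 0.
By symmetry each firm produces the same amount; substituting q_j = q_i yields q_i = 156/3 = 52.
Total output Q = 52 + 52 = 104.

104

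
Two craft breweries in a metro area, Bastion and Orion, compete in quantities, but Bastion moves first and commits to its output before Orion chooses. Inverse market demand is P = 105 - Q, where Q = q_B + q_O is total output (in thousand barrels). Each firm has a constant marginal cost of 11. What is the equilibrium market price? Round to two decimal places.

The follower Orion best-responds to any q_B: π_O = (105 - Q)q_O - 11q_O.
Follower FOC: 94 - q_B - 2q_O = 0, so q_O(q_B) = (94 - q_B)/2.
The leader anticipates this reaction. Substituting into P = 105 - Q gives P = 58 - (1/2)q_B, so π_B = (58 - (1/2)q_B)q_B - 11q_B.
Maximising: ∂π_B/∂q_B = 47 - q_B = 0, giving q_B = 47.
Then q_O = (94 - 47)/2 = 47/2.
Total output Q = 141/2, so price P = 105 - 141/2 = 69/2.

34.50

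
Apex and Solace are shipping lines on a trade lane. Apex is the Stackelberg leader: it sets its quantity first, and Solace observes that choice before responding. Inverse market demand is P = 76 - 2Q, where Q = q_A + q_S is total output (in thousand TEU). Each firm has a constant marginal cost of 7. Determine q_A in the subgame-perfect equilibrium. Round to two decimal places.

Solve by backward induction. Given q_A, the follower Solace maximises π_S = (76 - 2q_A - 2q_S)q_S - 7q_S.
Follower FOC: 69 - 2q_A - 4q_S = 0, so q_S(q_A) = (69 - 2q_A)/4.
Apex substitutes q_S(q_A) into its own profit: π_A = q_A(76 - 2q_A - (69 - 2q_A)/2) - 7q_A = (83/2 - q_A)q_A - 7q_A.
The leader's first-order condition 69/2 - 2q_A = 0 yields q_A = 69/4.
Then q_S = (69 - 2·(69/4))/4 = 69/8.

17.25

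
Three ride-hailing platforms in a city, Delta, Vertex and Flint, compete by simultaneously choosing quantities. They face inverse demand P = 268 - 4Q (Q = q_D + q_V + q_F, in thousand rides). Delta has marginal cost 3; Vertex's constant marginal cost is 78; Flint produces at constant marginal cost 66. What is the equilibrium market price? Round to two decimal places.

Delta's profit: π_D = (268 - 4Q)q_D - (3q_D). Setting ∂π_D/∂q_D = 0: 265 - 8q_D - 4(q_V + q_F) = 0.
Vertex's profit: π_V = (268 - 4Q)q_V - (78q_V). Setting ∂π_V/∂q_V = 0: 190 - 8q_V - 4(q_D + q_F) = 0.
Flint's profit: π_F = (268 - 4Q)q_F - (66q_F). Setting ∂π_F/∂q_F = 0: 202 - 8q_F - 4(q_D + q_V) = 0.
Summing all 3 equations gives 657 − 16Q = 0, hence Q = 657/16.
Back-substituting: q_D = (265 − 657/4)/4 = 403/16, q_V = (190 − 657/4)/4 = 103/16, q_F = (202 − 657/4)/4 = 151/16.
Total output Q = 657/16, so price P = 268 - 4·(657/16) = 415/4.

103.75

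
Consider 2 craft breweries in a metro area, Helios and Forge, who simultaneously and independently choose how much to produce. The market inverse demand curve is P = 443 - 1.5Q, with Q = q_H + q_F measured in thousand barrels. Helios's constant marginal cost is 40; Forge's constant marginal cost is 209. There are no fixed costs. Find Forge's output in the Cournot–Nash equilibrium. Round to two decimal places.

14.44

Helios's profit: π_H = (443 - 1.5Q)q_H - (40q_H). Setting ∂π_H/∂q_H = 0: 403 - 3q_H - (3/2)(q_F) = 0.
Forge's profit: π_F = (443 - 1.5Q)q_F - (209q_F). Setting ∂π_F/∂q_F = 0: 234 - 3q_F - (3/2)(q_H) = 0.
So q_H = (403 - (3/2)q_F)/3 and q_F = (234 - (3/2)q_H)/3.
Solving the pair: q_H = 1144/9, q_F = 130/9.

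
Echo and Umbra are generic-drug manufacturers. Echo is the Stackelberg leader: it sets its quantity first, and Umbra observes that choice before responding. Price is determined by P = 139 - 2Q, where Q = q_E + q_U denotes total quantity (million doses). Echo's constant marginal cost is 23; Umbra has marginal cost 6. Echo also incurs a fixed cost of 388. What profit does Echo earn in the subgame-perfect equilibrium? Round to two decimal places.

224.56

Solve by backward induction. Given q_E, the follower Umbra maximises π_U = (139 - 2q_E - 2q_U)q_U - 6q_U.
Setting the follower's marginal profit to zero, 133 - 2q_E - 4q_U = 0, i.e. q_U = (133 - 2q_E)/4.
The leader anticipates this reaction. Substituting into P = 139 - 2Q gives P = 145/2 - q_E, so π_E = (145/2 - q_E)q_E - 23q_E.
Maximising: ∂π_E/∂q_E = 99/2 - 2q_E = 0, giving q_E = 99/4.
Then q_U = (133 - 2·(99/4))/4 = 167/8.
Price P = 139 - 2·(365/8) = 191/4.
Echo's profit: (191/4 - 23)·(99/4) - 388 = 224.5625.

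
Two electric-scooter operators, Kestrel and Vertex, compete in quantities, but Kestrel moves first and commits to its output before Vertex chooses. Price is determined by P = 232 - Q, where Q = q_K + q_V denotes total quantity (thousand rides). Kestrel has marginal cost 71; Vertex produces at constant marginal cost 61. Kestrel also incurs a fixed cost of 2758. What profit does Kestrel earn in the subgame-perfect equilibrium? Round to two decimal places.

92.13

Solve by backward induction. Given q_K, the follower Vertex maximises π_V = (232 - q_K - q_V)q_V - 61q_V.
Follower FOC: 171 - q_K - 2q_V = 0, so q_V(q_K) = (171 - q_K)/2.
The leader anticipates this reaction. Substituting into P = 232 - Q gives P = 293/2 - (1/2)q_K, so π_K = (293/2 - (1/2)q_K)q_K - 71q_K.
Maximising: ∂π_K/∂q_K = 151/2 - q_K = 0, giving q_K = 151/2.
Then q_V = (171 - 151/2)/2 = 191/4.
Price P = 232 - 493/4 = 435/4.
Kestrel's profit: (435/4 - 71)·(151/2) - 2758 = 737/8.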